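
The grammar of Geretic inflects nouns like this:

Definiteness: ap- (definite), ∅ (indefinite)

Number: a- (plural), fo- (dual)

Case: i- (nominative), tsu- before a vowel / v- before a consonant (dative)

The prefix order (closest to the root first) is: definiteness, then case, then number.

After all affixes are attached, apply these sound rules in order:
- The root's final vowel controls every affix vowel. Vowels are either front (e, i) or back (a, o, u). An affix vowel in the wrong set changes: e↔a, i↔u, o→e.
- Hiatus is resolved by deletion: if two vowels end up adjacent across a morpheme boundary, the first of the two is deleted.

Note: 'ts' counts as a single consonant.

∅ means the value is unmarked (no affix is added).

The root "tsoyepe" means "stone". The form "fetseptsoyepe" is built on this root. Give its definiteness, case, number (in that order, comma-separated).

definite, dative, dual

Segment: fo-tsu-ap-tsoyepe.
definiteness: ap- → definite.
case: tsu/v- → dative.
number: fo- → dual.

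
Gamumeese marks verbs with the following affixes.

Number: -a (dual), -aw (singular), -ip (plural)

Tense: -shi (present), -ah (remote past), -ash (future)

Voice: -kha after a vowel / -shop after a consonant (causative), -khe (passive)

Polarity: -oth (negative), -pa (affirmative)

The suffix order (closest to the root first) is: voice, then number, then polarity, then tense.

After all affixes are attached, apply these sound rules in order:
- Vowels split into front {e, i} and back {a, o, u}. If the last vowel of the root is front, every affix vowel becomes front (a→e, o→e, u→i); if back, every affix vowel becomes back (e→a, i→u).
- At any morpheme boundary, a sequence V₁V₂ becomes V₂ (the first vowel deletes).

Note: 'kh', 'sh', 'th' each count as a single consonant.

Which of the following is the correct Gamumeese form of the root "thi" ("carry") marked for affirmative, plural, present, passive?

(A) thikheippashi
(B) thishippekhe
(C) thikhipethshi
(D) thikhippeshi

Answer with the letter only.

D

Attach voice passive -khe → thikhe.
Attach number plural -ip → thikheip.
Attach polarity affirmative -pa → thikheippa.
Attach tense present -shi → thikheippashi.
Apply vowel harmony: thikheippashi → thikheippeshi.
Apply vowel deletion: thikheippeshi → thikhippeshi.
So the correct form is thikhippeshi, option (D).
(B) thishippekhe is wrong: it has the affixes in the wrong order.
(C) thikhipethshi is wrong: it uses negative instead of affirmative for polarity.
(A) thikheippashi is wrong: it fails to apply the sound rule(s).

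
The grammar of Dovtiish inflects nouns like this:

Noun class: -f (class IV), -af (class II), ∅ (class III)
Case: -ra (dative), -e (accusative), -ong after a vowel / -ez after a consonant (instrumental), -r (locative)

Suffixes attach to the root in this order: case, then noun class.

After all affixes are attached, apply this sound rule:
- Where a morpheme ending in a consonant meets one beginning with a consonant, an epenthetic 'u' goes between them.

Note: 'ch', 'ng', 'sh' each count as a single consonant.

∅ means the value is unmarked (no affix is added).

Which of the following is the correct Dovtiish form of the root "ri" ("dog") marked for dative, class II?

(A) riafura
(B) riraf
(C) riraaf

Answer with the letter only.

C

Attach case dative -ra → rira.
Attach noun class class II -af → riraaf.
Epenthesis: no change.
So the correct form is riraaf, option (C).
(A) riafura is wrong: it has the affixes in the wrong order.
(B) riraf is wrong: it uses locative instead of dative for case.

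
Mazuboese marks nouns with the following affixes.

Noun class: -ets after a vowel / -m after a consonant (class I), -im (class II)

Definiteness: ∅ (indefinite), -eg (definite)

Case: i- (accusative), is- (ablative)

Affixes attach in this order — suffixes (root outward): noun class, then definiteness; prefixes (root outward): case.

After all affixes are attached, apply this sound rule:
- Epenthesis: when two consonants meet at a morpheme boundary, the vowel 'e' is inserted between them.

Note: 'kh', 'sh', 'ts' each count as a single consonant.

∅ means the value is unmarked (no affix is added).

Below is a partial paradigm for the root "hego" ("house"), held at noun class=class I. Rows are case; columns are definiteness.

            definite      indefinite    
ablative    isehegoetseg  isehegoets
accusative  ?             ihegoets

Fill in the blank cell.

ihegoetseg

Attach noun class class I -ets (after vowel 'o') → hegoets.
Attach case accusative i- → ihegoets.
Attach definiteness definite -eg → ihegoetseg.
Epenthesis: no change.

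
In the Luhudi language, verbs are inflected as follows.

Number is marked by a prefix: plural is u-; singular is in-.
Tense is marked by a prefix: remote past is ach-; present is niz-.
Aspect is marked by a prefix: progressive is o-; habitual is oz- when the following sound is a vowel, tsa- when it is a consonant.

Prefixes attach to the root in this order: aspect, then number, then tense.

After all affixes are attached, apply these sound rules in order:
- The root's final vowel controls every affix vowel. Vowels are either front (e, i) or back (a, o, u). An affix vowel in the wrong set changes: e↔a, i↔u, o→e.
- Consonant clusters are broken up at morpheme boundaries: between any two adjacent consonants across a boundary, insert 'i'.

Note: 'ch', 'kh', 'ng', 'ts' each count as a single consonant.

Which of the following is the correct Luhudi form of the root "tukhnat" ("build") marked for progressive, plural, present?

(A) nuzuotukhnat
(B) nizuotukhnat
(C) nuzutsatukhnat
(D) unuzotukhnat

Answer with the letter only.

A

Attach aspect progressive o- → otukhnat.
Attach number plural u- → uotukhnat.
Attach tense present niz- → nizuotukhnat.
Apply vowel harmony: nizuotukhnat → nuzuotukhnat.
Epenthesis: no change.
So the correct form is nuzuotukhnat, option (A).
(C) nuzutsatukhnat is wrong: it uses habitual instead of progressive for aspect.
(D) unuzotukhnat is wrong: it has the affixes in the wrong order.
(B) nizuotukhnat is wrong: it fails to apply the sound rule(s).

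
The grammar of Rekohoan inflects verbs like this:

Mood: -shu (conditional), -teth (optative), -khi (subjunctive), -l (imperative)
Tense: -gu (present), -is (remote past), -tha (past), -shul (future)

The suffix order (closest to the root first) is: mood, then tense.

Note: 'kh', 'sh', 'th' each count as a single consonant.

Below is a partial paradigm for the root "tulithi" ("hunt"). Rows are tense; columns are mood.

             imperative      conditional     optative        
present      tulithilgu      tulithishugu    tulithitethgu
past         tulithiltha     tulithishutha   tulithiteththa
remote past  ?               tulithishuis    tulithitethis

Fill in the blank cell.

Attach mood imperative -l → tulithil.
Attach tense remote past -is → tulithilis.

tulithilis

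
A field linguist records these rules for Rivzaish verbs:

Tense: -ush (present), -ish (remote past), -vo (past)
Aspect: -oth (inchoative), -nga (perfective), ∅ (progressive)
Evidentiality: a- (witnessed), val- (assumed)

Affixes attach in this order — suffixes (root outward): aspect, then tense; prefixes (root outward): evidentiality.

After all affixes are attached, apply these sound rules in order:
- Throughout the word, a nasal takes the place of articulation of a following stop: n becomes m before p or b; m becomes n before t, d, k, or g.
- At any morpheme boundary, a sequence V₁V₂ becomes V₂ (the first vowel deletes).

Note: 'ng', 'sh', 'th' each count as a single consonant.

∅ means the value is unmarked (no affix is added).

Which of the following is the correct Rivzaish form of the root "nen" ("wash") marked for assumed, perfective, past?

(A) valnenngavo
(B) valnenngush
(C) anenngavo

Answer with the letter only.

A

Attach evidentiality assumed val- → valnen.
Attach aspect perfective -nga → valnennga.
Attach tense past -vo → valnenngavo.
Nasal assimilation: no change.
Vowel deletion: no change.
So the correct form is valnenngavo, option (A).
(B) valnenngush is wrong: it uses present instead of past for tense.
(C) anenngavo is wrong: it uses witnessed instead of assumed for evidentiality.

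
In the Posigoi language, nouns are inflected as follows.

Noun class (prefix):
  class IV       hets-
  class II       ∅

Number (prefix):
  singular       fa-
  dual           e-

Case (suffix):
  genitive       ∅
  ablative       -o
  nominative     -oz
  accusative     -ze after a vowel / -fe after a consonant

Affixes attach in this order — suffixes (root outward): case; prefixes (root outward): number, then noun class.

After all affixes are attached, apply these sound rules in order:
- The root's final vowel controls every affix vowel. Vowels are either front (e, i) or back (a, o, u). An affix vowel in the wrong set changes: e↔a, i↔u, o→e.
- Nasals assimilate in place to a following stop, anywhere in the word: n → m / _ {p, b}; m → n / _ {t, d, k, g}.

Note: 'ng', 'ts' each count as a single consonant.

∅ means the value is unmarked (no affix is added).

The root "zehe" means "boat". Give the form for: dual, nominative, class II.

ezeheez

Attach number dual e- → ezehe.
noun class = class II: zero marking, form stays ezehe.
Attach case nominative -oz → ezeheoz.
Apply vowel harmony: ezeheoz → ezeheez.
Nasal assimilation: no change.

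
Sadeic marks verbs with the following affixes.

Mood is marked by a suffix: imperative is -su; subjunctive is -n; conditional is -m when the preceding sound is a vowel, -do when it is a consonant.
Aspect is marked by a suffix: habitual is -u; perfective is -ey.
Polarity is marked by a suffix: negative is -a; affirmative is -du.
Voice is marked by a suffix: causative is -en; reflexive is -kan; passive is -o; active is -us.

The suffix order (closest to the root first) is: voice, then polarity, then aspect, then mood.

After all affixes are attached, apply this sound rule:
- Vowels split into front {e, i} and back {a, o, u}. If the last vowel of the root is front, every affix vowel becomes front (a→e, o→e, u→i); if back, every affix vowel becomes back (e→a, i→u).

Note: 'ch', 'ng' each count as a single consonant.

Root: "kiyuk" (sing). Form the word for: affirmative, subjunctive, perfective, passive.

Attach voice passive -o → kiyuko.
Attach polarity affirmative -du → kiyukodu.
Attach aspect perfective -ey → kiyukoduey.
Attach mood subjunctive -n → kiyukodueyn.
Apply vowel harmony: kiyukodueyn → kiyukoduayn.

kiyukoduayn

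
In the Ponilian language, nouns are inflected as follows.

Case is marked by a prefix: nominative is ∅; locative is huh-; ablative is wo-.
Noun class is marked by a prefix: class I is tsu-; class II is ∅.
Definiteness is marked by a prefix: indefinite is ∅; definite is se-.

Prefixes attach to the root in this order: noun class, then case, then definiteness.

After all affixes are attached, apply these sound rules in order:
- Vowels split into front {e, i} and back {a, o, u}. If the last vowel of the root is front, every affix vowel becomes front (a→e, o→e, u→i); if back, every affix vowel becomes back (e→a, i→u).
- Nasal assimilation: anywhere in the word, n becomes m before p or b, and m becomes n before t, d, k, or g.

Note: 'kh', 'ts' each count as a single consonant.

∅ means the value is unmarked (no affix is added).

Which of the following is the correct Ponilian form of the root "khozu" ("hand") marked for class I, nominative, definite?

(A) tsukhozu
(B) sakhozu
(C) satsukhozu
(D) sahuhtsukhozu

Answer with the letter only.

C

Attach noun class class I tsu- → tsukhozu.
case = nominative: zero marking, form stays tsukhozu.
Attach definiteness definite se- → setsukhozu.
Apply vowel harmony: setsukhozu → satsukhozu.
Nasal assimilation: no change.
So the correct form is satsukhozu, option (C).
(B) sakhozu is wrong: it uses class II instead of class I for noun class.
(D) sahuhtsukhozu is wrong: it uses locative instead of nominative for case.
(A) tsukhozu is wrong: it uses indefinite instead of definite for definiteness.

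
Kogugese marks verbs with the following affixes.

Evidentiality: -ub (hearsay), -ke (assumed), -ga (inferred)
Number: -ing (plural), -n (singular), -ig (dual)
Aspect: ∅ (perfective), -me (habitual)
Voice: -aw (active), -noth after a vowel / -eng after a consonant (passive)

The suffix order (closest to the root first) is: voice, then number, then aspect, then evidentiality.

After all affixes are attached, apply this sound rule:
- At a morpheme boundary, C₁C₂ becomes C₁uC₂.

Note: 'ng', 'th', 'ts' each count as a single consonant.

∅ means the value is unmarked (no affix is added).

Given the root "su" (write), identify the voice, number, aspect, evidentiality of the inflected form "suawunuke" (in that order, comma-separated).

active, singular, perfective, assumed

Segment: su-aw-n-ke.
voice: -aw → active.
number: -n → singular.
aspect: ∅ → perfective.
evidentiality: -ke → assumed.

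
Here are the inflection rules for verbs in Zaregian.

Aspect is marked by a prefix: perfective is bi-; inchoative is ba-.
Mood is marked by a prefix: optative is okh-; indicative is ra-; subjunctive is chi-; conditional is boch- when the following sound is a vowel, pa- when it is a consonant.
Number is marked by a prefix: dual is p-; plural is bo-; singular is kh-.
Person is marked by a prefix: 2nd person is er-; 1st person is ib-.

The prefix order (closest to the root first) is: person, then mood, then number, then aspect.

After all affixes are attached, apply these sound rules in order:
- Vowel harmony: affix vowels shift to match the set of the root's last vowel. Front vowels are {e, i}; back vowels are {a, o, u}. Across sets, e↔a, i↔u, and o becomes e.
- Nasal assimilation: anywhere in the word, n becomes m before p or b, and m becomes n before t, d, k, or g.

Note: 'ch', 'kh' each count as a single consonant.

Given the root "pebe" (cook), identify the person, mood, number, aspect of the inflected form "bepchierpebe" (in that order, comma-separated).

Segment: ba-p-chi-er-pebe.
person: er- → 2nd person.
mood: chi- → subjunctive.
number: p- → dual.
aspect: ba- → inchoative.

2nd person, subjunctive, dual, inchoative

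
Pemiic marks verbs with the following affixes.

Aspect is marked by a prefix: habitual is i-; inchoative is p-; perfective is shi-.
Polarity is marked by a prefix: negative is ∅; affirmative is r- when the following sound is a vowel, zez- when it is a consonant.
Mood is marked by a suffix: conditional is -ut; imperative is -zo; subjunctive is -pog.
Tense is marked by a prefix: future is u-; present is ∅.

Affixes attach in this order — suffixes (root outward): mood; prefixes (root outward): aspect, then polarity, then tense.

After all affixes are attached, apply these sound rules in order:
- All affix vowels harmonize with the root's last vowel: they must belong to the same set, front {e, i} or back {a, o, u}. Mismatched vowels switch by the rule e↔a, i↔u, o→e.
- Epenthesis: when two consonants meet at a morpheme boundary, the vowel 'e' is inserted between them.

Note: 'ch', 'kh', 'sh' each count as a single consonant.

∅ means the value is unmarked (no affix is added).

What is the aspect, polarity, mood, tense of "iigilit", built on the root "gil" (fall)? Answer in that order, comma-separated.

habitual, negative, conditional, future

Segment: u-i-gil-ut.
aspect: i- → habitual.
polarity: ∅ → negative.
mood: -ut → conditional.
tense: u- → future.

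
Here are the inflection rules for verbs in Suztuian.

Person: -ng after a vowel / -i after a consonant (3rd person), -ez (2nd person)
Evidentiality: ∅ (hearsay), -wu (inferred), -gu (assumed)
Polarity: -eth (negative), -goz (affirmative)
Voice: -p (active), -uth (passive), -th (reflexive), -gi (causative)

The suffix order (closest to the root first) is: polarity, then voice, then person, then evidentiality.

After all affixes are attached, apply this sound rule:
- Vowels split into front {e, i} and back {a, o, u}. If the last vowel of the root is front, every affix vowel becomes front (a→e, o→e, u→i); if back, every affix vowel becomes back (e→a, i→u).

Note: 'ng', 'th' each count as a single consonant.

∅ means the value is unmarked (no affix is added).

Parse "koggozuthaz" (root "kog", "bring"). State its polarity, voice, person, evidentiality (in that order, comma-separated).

Segment: kog-goz-uth-ez.
polarity: -goz → affirmative.
voice: -uth → passive.
person: -ez → 2nd person.
evidentiality: ∅ → hearsay.

affirmative, passive, 2nd person, hearsay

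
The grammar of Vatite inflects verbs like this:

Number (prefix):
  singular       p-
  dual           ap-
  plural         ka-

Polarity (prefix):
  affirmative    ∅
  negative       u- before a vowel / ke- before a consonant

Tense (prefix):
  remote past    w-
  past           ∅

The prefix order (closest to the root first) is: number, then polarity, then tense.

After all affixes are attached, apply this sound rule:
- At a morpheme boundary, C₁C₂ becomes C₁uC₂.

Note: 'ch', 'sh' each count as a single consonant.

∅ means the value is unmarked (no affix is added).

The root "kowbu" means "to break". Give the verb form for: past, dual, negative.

uapukowbu

Attach number dual ap- → apkowbu.
Attach polarity negative u- (before vowel 'a') → uapkowbu.
tense = past: zero marking, form stays uapkowbu.
Apply epenthesis: uapkowbu → uapukowbu.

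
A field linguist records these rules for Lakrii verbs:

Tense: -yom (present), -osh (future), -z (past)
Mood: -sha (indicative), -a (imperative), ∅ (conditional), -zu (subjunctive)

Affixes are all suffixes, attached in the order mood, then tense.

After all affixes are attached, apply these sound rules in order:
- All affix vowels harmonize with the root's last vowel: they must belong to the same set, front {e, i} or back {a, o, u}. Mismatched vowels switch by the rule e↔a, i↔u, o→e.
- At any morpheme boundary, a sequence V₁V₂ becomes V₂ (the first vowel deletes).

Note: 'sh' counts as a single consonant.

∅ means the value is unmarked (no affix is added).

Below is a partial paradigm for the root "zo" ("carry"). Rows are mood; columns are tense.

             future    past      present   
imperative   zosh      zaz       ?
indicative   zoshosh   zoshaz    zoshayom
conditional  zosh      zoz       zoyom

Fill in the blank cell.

zayom

Attach mood imperative -a → zoa.
Attach tense present -yom → zoayom.
Vowel harmony: no change.
Apply vowel deletion: zoayom → zayom.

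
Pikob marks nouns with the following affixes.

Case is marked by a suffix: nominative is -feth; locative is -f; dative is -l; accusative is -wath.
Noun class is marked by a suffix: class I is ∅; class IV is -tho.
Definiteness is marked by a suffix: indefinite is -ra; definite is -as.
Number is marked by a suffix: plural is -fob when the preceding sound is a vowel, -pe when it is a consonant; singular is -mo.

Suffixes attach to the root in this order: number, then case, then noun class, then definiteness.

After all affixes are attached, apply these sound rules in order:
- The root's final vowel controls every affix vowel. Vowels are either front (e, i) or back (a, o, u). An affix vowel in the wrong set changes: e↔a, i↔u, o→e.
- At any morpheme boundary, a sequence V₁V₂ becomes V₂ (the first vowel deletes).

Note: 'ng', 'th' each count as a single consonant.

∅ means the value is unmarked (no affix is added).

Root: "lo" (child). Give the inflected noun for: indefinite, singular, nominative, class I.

lomofathra

Attach number singular -mo → lomo.
Attach case nominative -feth → lomofeth.
noun class = class I: zero marking, form stays lomofeth.
Attach definiteness indefinite -ra → lomofethra.
Apply vowel harmony: lomofethra → lomofathra.
Vowel deletion: no change.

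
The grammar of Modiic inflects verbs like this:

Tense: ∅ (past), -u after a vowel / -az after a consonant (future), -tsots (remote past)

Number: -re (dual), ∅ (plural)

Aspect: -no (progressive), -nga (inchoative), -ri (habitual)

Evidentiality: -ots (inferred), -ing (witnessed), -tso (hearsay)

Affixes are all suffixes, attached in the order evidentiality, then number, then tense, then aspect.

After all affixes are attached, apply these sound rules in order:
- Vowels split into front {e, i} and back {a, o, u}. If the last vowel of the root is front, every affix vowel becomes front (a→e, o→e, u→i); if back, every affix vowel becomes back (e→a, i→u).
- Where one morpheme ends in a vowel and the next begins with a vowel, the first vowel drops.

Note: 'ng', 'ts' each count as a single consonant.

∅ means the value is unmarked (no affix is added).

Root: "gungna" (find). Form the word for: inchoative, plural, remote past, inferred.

Attach evidentiality inferred -ots → gungnaots.
number = plural: zero marking, form stays gungnaots.
Attach tense remote past -tsots → gungnaotstsots.
Attach aspect inchoative -nga → gungnaotstsotsnga.
Vowel harmony: no change.
Apply vowel deletion: gungnaotstsotsnga → gungnotstsotsnga.

gungnotstsotsnga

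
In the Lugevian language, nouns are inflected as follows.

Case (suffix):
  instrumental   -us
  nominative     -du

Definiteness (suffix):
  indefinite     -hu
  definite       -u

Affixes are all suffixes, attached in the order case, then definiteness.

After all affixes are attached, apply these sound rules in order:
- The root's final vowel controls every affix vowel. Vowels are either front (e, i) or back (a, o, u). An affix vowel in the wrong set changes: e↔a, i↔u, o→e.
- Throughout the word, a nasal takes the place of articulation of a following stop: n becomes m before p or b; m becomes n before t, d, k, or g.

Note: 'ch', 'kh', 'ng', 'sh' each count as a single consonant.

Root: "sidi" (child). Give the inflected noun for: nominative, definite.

sididii

Attach case nominative -du → sididu.
Attach definiteness definite -u → sididuu.
Apply vowel harmony: sididuu → sididii.
Nasal assimilation: no change.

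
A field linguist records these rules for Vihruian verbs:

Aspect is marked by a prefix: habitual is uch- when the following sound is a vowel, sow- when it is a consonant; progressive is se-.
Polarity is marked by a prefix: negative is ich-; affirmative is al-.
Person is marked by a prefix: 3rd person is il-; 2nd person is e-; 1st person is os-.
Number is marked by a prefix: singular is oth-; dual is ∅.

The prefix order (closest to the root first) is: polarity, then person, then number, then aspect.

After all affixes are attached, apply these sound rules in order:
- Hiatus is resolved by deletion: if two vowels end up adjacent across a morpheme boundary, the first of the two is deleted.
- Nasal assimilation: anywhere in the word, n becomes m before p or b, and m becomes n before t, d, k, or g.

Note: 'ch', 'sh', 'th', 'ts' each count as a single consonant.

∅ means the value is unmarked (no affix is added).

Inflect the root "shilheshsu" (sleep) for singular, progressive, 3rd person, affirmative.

sothilalshilheshsu

Attach polarity affirmative al- → alshilheshsu.
Attach person 3rd person il- → ilalshilheshsu.
Attach number singular oth- → othilalshilheshsu.
Attach aspect progressive se- → seothilalshilheshsu.
Apply vowel deletion: seothilalshilheshsu → sothilalshilheshsu.
Nasal assimilation: no change.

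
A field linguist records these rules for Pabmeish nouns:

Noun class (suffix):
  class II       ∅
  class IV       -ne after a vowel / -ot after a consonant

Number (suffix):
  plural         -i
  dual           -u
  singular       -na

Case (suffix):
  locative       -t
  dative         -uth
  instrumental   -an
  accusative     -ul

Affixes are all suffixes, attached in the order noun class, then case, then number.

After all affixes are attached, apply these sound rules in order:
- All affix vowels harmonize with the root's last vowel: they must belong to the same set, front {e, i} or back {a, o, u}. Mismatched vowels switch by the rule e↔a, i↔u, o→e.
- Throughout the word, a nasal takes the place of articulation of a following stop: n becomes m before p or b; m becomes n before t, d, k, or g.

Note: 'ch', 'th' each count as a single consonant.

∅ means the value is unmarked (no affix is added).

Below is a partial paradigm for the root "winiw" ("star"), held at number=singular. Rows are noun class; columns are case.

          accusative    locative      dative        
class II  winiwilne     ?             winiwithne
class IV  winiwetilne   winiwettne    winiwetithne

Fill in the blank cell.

noun class = class II: zero marking, form stays winiw.
Attach case locative -t → winiwt.
Attach number singular -na → winiwtna.
Apply vowel harmony: winiwtna → winiwtne.
Nasal assimilation: no change.

winiwtne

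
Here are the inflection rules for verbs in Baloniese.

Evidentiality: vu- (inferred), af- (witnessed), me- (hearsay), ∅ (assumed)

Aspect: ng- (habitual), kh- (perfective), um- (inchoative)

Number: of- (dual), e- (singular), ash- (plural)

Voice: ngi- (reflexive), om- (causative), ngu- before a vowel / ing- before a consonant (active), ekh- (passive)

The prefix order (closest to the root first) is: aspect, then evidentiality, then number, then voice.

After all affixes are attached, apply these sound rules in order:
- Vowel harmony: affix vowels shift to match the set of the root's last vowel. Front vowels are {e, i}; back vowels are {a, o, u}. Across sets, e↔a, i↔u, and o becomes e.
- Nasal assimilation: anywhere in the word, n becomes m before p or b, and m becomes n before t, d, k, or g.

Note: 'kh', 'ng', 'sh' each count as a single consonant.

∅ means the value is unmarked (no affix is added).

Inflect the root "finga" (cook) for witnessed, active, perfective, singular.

nguaafkhfinga

Attach aspect perfective kh- → khfinga.
Attach evidentiality witnessed af- → afkhfinga.
Attach number singular e- → eafkhfinga.
Attach voice active ngu- (before vowel 'e') → ngueafkhfinga.
Apply vowel harmony: ngueafkhfinga → nguaafkhfinga.
Nasal assimilation: no change.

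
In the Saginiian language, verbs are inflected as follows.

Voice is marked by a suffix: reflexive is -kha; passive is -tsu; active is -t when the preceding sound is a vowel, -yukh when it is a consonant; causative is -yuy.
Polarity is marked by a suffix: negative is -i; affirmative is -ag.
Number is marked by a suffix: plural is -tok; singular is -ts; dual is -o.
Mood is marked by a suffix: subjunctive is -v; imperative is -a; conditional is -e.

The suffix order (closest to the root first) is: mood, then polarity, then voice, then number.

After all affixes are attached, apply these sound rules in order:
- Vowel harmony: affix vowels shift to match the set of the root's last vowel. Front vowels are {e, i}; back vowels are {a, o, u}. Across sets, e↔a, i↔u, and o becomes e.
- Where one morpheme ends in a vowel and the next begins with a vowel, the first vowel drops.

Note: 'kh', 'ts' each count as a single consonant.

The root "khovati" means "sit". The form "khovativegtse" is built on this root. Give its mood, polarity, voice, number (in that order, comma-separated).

Segment: khovati-v-ag-tsu-o.
mood: -v → subjunctive.
polarity: -ag → affirmative.
voice: -tsu → passive.
number: -o → dual.

subjunctive, affirmative, passive, dual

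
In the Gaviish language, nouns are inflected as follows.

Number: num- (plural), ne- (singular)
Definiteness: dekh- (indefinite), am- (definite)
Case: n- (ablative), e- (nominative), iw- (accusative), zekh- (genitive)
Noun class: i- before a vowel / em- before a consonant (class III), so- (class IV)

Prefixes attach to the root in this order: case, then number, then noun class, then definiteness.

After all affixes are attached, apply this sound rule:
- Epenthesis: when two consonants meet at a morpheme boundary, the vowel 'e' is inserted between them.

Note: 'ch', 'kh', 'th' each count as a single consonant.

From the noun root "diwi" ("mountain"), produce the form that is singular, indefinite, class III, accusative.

dekhemeneiwediwi

Attach case accusative iw- → iwdiwi.
Attach number singular ne- → neiwdiwi.
Attach noun class class III em- (before consonant 'n') → emneiwdiwi.
Attach definiteness indefinite dekh- → dekhemneiwdiwi.
Apply epenthesis: dekhemneiwdiwi → dekhemeneiwediwi.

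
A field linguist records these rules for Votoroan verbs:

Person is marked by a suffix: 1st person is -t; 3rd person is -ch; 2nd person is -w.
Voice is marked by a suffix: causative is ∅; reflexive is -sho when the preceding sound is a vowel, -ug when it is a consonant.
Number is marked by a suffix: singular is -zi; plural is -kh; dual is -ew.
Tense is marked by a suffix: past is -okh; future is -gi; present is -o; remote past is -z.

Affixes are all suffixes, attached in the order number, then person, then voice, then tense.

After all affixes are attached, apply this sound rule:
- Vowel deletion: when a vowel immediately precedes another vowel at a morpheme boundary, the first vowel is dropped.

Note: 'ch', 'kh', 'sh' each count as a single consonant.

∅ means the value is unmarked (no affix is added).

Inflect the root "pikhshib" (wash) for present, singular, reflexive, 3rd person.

pikhshibzichugo

Attach number singular -zi → pikhshibzi.
Attach person 3rd person -ch → pikhshibzich.
Attach voice reflexive -ug (after consonant 'ch') → pikhshibzichug.
Attach tense present -o → pikhshibzichugo.
Vowel deletion: no change.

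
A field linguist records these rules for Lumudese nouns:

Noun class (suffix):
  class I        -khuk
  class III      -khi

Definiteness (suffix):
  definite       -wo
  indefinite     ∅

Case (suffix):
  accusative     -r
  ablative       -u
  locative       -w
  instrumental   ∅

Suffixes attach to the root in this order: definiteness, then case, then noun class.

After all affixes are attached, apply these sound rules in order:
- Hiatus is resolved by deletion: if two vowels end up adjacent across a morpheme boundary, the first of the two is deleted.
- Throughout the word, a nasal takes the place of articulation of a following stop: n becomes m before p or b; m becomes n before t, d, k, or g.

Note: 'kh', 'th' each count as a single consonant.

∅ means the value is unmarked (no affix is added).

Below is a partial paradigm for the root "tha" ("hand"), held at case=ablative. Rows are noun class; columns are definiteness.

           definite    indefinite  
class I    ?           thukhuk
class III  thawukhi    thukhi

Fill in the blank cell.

Attach definiteness definite -wo → thawo.
Attach case ablative -u → thawou.
Attach noun class class I -khuk → thawoukhuk.
Apply vowel deletion: thawoukhuk → thawukhuk.
Nasal assimilation: no change.

thawukhuk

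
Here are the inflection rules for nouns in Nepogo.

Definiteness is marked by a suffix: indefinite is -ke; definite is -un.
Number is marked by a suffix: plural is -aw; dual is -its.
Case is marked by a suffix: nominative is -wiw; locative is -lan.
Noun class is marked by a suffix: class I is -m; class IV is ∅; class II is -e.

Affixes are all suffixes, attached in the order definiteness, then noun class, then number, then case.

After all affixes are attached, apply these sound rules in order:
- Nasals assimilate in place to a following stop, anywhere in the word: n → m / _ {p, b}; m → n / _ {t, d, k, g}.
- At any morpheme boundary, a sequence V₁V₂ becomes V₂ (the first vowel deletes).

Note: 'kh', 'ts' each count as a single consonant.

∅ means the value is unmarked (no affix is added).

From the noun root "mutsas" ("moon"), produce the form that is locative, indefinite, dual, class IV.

mutsaskitslan

Attach definiteness indefinite -ke → mutsaske.
noun class = class IV: zero marking, form stays mutsaske.
Attach number dual -its → mutsaskeits.
Attach case locative -lan → mutsaskeitslan.
Nasal assimilation: no change.
Apply vowel deletion: mutsaskeitslan → mutsaskitslan.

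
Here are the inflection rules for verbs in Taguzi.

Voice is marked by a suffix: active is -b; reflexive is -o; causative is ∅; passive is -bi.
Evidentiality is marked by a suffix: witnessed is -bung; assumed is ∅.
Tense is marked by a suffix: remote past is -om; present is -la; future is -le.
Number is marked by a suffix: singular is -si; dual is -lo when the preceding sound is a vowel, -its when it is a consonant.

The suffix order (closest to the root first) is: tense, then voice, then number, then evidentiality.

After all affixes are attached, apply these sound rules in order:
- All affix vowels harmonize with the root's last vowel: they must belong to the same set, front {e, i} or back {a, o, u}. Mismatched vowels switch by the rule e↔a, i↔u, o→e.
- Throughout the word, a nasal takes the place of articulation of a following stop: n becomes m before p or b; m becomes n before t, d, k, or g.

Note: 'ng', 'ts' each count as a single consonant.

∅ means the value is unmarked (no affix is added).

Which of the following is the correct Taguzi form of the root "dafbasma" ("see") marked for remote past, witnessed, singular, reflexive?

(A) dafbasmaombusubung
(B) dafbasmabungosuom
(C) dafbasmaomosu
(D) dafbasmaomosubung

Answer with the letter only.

D

Attach tense remote past -om → dafbasmaom.
Attach voice reflexive -o → dafbasmaomo.
Attach number singular -si → dafbasmaomosi.
Attach evidentiality witnessed -bung → dafbasmaomosibung.
Apply vowel harmony: dafbasmaomosibung → dafbasmaomosubung.
Nasal assimilation: no change.
So the correct form is dafbasmaomosubung, option (D).
(A) dafbasmaombusubung is wrong: it uses passive instead of reflexive for voice.
(B) dafbasmabungosuom is wrong: it has the affixes in the wrong order.
(C) dafbasmaomosu is wrong: it uses assumed instead of witnessed for evidentiality.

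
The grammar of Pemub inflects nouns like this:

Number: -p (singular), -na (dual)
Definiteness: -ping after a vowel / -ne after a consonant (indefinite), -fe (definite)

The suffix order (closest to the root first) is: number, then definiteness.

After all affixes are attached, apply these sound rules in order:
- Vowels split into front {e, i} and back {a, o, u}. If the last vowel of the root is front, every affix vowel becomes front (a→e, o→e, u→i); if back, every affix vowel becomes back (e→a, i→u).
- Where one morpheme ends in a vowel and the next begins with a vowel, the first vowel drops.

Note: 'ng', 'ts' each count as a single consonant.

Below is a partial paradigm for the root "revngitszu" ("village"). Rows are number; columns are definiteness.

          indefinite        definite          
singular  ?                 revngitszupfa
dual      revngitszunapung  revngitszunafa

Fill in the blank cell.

Attach number singular -p → revngitszup.
Attach definiteness indefinite -ne (after consonant 'p') → revngitszupne.
Apply vowel harmony: revngitszupne → revngitszupna.
Vowel deletion: no change.

revngitszupna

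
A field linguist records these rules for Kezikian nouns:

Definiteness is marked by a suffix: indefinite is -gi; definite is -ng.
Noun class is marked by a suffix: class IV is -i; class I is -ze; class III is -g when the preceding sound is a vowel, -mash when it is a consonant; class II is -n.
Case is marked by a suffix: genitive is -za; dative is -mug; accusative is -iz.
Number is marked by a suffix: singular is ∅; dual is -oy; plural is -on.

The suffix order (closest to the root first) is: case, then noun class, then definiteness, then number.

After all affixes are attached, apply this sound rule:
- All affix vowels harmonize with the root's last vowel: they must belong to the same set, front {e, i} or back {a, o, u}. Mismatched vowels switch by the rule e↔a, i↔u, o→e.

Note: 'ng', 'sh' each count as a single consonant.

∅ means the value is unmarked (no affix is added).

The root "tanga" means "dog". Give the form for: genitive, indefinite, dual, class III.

tangazagguoy

Attach case genitive -za → tangaza.
Attach noun class class III -g (after vowel 'a') → tangazag.
Attach definiteness indefinite -gi → tangazaggi.
Attach number dual -oy → tangazaggioy.
Apply vowel harmony: tangazaggioy → tangazagguoy.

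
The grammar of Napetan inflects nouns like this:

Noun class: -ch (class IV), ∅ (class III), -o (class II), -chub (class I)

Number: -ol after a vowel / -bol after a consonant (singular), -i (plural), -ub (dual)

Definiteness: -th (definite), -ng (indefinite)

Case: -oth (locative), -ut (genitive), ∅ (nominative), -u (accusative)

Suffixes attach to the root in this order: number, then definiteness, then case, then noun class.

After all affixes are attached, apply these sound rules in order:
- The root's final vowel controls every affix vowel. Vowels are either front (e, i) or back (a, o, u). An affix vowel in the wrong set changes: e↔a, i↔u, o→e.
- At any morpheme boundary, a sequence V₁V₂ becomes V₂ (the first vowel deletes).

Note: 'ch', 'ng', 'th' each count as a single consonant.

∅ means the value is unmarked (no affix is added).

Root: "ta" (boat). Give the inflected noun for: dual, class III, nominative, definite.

tubth

Attach number dual -ub → taub.
Attach definiteness definite -th → taubth.
case = nominative: zero marking, form stays taubth.
noun class = class III: zero marking, form stays taubth.
Vowel harmony: no change.
Apply vowel deletion: taubth → tubth.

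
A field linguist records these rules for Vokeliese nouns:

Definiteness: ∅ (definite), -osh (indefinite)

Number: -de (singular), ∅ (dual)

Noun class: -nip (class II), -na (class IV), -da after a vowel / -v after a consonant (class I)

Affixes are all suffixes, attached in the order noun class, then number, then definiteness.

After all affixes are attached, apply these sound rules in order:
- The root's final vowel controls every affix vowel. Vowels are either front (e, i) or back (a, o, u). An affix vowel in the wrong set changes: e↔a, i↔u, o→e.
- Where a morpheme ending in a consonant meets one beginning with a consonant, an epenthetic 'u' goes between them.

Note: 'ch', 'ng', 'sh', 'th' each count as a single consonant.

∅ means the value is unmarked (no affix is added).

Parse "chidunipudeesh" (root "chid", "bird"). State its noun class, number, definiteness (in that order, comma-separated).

Segment: chid-nip-de-osh.
noun class: -nip → class II.
number: -de → singular.
definiteness: -osh → indefinite.

class II, singular, indefinite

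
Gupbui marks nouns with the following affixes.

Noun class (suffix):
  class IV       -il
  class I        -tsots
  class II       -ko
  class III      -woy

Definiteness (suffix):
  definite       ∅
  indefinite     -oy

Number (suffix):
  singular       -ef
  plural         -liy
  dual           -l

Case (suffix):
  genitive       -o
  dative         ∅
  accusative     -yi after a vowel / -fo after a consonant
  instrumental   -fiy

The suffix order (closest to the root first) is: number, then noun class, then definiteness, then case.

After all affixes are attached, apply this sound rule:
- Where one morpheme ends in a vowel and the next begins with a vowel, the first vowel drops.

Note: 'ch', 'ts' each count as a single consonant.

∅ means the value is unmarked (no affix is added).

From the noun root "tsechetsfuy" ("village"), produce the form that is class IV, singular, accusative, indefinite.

tsechetsfuyefiloyfo

Attach number singular -ef → tsechetsfuyef.
Attach noun class class IV -il → tsechetsfuyefil.
Attach definiteness indefinite -oy → tsechetsfuyefiloy.
Attach case accusative -fo (after consonant 'y') → tsechetsfuyefiloyfo.
Vowel deletion: no change.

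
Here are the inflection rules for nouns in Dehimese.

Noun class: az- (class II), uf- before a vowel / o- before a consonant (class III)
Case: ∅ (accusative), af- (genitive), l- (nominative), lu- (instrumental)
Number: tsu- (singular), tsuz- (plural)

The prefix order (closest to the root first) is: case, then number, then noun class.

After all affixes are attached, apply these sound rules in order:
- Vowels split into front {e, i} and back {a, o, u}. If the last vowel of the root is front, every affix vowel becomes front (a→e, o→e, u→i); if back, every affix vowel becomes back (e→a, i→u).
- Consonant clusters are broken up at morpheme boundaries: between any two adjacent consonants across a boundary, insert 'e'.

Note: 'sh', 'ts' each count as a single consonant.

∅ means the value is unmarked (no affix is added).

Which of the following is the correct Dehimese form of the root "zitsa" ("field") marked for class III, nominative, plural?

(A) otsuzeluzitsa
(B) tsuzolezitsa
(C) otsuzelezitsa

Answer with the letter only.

Attach case nominative l- → lzitsa.
Attach number plural tsuz- → tsuzlzitsa.
Attach noun class class III o- (before consonant 'ts') → otsuzlzitsa.
Vowel harmony: no change.
Apply epenthesis: otsuzlzitsa → otsuzelezitsa.
So the correct form is otsuzelezitsa, option (C).
(A) otsuzeluzitsa is wrong: it uses instrumental instead of nominative for case.
(B) tsuzolezitsa is wrong: it has the affixes in the wrong order.

C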